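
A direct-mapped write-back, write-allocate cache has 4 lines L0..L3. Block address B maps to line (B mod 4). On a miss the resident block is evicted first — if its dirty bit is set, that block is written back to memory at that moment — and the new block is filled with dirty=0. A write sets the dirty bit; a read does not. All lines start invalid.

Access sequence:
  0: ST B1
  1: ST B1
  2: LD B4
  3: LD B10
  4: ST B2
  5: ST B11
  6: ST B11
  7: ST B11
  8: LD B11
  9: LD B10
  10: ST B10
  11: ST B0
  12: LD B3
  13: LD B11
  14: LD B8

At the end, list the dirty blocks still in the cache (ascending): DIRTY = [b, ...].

0: W B1 → L1 miss [D]
1: W B1 → L1 hit [D]
2: R B4 → L0 miss [-]
3: R B10 → L2 miss [-]
4: W B2 → L2 miss [D]
5: W B11 → L3 miss [D]
6: W B11 → L3 hit [D]
7: W B11 → L3 hit [D]
8: R B11 → L3 hit [D]
9: R B10 → L2 miss wb→B2 [-]
10: W B10 → L2 hit [D]
11: W B0 → L0 miss [D]
12: R B3 → L3 miss wb→B11 [-]
13: R B11 → L3 miss [-]
14: R B8 → L0 miss wb→B0 [-]

DIRTY = [1, 10]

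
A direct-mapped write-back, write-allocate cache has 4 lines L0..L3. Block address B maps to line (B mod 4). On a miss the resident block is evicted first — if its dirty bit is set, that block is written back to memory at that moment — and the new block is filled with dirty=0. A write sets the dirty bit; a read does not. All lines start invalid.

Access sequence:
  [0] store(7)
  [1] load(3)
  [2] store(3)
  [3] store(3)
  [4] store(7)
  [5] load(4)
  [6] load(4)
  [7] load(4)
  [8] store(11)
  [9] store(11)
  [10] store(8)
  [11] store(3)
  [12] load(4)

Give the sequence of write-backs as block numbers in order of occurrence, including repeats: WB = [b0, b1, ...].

WB = [7, 3, 7, 11, 8]

0: W B7 -> L3 miss  d=D]
1: R B3 -> L3 miss wb->B7  d=-]
2: W B3 -> L3 hit  d=D]
3: W B3 -> L3 hit  d=D]
4: W B7 -> L3 miss wb->B3  d=D]
5: R B4 -> L0 miss  d=-]
6: R B4 -> L0 hit  d=-]
7: R B4 -> L0 hit  d=-]
8: W B11 -> L3 miss wb->B7  d=D]
9: W B11 -> L3 hit  d=D]
10: W B8 -> L0 miss  d=D]
11: W B3 -> L3 miss wb->B11  d=D]
12: R B4 -> L0 miss wb->B8  d=-]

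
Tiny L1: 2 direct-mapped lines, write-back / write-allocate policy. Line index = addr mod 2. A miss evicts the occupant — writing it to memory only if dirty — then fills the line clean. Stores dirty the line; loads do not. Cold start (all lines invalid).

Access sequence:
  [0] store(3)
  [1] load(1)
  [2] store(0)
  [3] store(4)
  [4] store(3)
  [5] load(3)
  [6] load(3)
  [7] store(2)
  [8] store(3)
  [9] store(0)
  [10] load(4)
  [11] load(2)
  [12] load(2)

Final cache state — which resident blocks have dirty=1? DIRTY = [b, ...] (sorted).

0: W B3 -> L1 miss  d=D]
1: R B1 -> L1 miss wb->B3  d=-]
2: W B0 -> L0 miss  d=D]
3: W B4 -> L0 miss wb->B0  d=D]
4: W B3 -> L1 miss  d=D]
5: R B3 -> L1 hit  d=D]
6: R B3 -> L1 hit  d=D]
7: W B2 -> L0 miss wb->B4  d=D]
8: W B3 -> L1 hit  d=D]
9: W B0 -> L0 miss wb->B2  d=D]
10: R B4 -> L0 miss wb->B0  d=-]
11: R B2 -> L0 miss  d=-]
12: R B2 -> L0 hit  d=-]

DIRTY = [3]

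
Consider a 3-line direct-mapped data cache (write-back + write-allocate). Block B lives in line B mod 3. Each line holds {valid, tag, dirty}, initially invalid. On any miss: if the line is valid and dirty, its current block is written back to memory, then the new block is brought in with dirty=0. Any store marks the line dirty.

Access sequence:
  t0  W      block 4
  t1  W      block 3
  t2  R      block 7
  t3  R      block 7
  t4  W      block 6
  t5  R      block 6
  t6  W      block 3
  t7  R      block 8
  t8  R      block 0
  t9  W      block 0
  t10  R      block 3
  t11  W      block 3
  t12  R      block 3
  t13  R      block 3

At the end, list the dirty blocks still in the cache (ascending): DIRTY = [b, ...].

DIRTY = [3]

  0 | W B4 → L1 miss [D]
  1 | W B3 → L0 miss [D]
  2 | R B7 → L1 miss wb→B4 [-]
  3 | R B7 → L1 hit [-]
  4 | W B6 → L0 miss wb→B3 [D]
  5 | R B6 → L0 hit [D]
  6 | W B3 → L0 miss wb→B6 [D]
  7 | R B8 → L2 miss [-]
  8 | R B0 → L0 miss wb→B3 [-]
  9 | W B0 → L0 hit [D]
  10 | R B3 → L0 miss wb→B0 [-]
  11 | W B3 → L0 hit [D]
  12 | R B3 → L0 hit [D]
  13 | R B3 → L0 hit [D]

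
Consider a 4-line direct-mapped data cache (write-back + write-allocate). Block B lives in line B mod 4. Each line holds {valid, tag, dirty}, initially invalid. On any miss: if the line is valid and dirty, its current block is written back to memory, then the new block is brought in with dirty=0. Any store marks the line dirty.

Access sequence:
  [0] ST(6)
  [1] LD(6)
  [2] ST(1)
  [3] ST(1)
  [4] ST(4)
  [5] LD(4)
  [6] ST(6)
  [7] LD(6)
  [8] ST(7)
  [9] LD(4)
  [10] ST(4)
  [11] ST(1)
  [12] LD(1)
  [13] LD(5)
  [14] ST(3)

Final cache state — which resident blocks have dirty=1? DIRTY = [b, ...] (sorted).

0: W B6 -> L2 miss  d=D]
1: R B6 -> L2 hit  d=D]
2: W B1 -> L1 miss  d=D]
3: W B1 -> L1 hit  d=D]
4: W B4 -> L0 miss  d=D]
5: R B4 -> L0 hit  d=D]
6: W B6 -> L2 hit  d=D]
7: R B6 -> L2 hit  d=D]
8: W B7 -> L3 miss  d=D]
9: R B4 -> L0 hit  d=D]
10: W B4 -> L0 hit  d=D]
11: W B1 -> L1 hit  d=D]
12: R B1 -> L1 hit  d=D]
13: R B5 -> L1 miss wb->B1  d=-]
14: W B3 -> L3 miss wb->B7  d=D]

DIRTY = [3, 4, 6]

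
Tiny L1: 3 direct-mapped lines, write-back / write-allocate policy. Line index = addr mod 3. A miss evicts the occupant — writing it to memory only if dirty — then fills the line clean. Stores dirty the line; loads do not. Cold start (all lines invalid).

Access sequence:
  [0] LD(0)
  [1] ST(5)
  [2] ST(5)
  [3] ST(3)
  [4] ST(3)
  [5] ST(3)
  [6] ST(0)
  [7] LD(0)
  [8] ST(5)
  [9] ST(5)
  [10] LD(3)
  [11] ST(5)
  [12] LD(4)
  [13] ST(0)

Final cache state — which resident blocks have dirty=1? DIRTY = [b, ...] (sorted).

DIRTY = [0, 5]

0: R B0 -> L0 miss  d=-]
1: W B5 -> L2 miss  d=D]
2: W B5 -> L2 hit  d=D]
3: W B3 -> L0 miss  d=D]
4: W B3 -> L0 hit  d=D]
5: W B3 -> L0 hit  d=D]
6: W B0 -> L0 miss wb->B3  d=D]
7: R B0 -> L0 hit  d=D]
8: W B5 -> L2 hit  d=D]
9: W B5 -> L2 hit  d=D]
10: R B3 -> L0 miss wb->B0  d=-]
11: W B5 -> L2 hit  d=D]
12: R B4 -> L1 miss  d=-]
13: W B0 -> L0 miss  d=D]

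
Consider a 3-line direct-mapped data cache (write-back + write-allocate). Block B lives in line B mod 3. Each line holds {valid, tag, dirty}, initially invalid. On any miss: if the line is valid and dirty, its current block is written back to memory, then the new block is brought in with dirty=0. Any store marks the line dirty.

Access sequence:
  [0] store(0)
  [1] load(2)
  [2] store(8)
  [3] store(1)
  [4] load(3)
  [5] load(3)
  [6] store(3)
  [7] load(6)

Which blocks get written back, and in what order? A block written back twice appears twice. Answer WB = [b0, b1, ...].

WB = [0, 3]

  0 | W B0 → L0 miss [D]
  1 | R B2 → L2 miss [-]
  2 | W B8 → L2 miss [D]
  3 | W B1 → L1 miss [D]
  4 | R B3 → L0 miss wb→B0 [-]
  5 | R B3 → L0 hit [-]
  6 | W B3 → L0 hit [D]
  7 | R B6 → L0 miss wb→B3 [-]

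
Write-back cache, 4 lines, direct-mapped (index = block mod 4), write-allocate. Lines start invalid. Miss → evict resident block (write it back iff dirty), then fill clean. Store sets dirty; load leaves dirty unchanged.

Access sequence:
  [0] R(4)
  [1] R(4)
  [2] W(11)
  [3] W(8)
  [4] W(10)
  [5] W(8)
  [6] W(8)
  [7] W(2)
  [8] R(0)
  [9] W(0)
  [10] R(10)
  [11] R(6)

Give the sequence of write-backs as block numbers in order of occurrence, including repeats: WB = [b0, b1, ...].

WB = [10, 8, 2]

  0 | R B4 → L0 miss [-]
  1 | R B4 → L0 hit [-]
  2 | W B11 → L3 miss [D]
  3 | W B8 → L0 miss [D]
  4 | W B10 → L2 miss [D]
  5 | W B8 → L0 hit [D]
  6 | W B8 → L0 hit [D]
  7 | W B2 → L2 miss wb→B10 [D]
  8 | R B0 → L0 miss wb→B8 [-]
  9 | W B0 → L0 hit [D]
  10 | R B10 → L2 miss wb→B2 [-]
  11 | R B6 → L2 miss [-]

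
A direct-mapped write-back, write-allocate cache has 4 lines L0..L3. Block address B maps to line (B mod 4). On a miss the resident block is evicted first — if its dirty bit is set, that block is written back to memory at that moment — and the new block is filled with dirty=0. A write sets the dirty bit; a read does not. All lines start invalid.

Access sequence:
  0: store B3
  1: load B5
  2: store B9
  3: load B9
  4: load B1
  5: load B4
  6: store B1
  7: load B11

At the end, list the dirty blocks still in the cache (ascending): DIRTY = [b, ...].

0: W B3 → L3 miss [D]
1: R B5 → L1 miss [-]
2: W B9 → L1 miss [D]
3: R B9 → L1 hit [D]
4: R B1 → L1 miss wb→B9 [-]
5: R B4 → L0 miss [-]
6: W B1 → L1 hit [D]
7: R B11 → L3 miss wb→B3 [-]

DIRTY = [1]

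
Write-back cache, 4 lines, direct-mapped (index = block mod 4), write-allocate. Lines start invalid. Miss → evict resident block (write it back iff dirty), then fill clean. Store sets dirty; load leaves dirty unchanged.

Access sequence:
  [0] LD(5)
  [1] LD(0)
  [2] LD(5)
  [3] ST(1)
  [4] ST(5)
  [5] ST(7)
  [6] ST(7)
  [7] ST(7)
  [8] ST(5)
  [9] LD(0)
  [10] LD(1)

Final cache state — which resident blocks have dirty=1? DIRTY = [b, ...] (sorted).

DIRTY = [7]

0: R B5 → L1 miss [-]
1: R B0 → L0 miss [-]
2: R B5 → L1 hit [-]
3: W B1 → L1 miss [D]
4: W B5 → L1 miss wb→B1 [D]
5: W B7 → L3 miss [D]
6: W B7 → L3 hit [D]
7: W B7 → L3 hit [D]
8: W B5 → L1 hit [D]
9: R B0 → L0 hit [-]
10: R B1 → L1 miss wb→B5 [-]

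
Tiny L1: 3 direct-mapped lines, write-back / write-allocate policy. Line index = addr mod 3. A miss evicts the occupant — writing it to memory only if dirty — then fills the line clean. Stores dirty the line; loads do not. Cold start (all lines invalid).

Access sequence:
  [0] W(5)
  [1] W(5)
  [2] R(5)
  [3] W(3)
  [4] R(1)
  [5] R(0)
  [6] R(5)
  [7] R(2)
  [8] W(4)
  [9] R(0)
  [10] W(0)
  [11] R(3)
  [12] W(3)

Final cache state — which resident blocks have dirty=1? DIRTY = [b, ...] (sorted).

DIRTY = [3, 4]

0: W B5 -> L2 miss  d=D]
1: W B5 -> L2 hit  d=D]
2: R B5 -> L2 hit  d=D]
3: W B3 -> L0 miss  d=D]
4: R B1 -> L1 miss  d=-]
5: R B0 -> L0 miss wb->B3  d=-]
6: R B5 -> L2 hit  d=D]
7: R B2 -> L2 miss wb->B5  d=-]
8: W B4 -> L1 miss  d=D]
9: R B0 -> L0 hit  d=-]
10: W B0 -> L0 hit  d=D]
11: R B3 -> L0 miss wb->B0  d=-]
12: W B3 -> L0 hit  d=D]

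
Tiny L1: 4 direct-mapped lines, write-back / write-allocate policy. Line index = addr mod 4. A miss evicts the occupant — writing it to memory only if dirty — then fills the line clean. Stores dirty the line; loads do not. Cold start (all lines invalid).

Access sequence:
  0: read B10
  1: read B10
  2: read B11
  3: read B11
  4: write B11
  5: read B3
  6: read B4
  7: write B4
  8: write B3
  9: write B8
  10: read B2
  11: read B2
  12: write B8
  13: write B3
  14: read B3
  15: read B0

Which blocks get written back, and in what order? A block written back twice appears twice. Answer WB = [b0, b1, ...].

WB = [11, 4, 8]

0: R B10 → L2 miss [-]
1: R B10 → L2 hit [-]
2: R B11 → L3 miss [-]
3: R B11 → L3 hit [-]
4: W B11 → L3 hit [D]
5: R B3 → L3 miss wb→B11 [-]
6: R B4 → L0 miss [-]
7: W B4 → L0 hit [D]
8: W B3 → L3 hit [D]
9: W B8 → L0 miss wb→B4 [D]
10: R B2 → L2 miss [-]
11: R B2 → L2 hit [-]
12: W B8 → L0 hit [D]
13: W B3 → L3 hit [D]
14: R B3 → L3 hit [D]
15: R B0 → L0 miss wb→B8 [-]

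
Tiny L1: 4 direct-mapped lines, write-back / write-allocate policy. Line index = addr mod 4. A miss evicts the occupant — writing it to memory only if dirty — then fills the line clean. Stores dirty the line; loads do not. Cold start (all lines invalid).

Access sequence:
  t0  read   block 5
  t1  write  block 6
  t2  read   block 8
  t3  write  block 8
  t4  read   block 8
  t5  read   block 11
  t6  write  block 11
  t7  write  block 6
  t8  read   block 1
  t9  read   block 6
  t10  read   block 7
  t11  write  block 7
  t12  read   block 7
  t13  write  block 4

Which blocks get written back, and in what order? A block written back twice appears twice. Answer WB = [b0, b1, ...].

WB = [11, 8]

  0 | R B5 → L1 miss [-]
  1 | W B6 → L2 miss [D]
  2 | R B8 → L0 miss [-]
  3 | W B8 → L0 hit [D]
  4 | R B8 → L0 hit [D]
  5 | R B11 → L3 miss [-]
  6 | W B11 → L3 hit [D]
  7 | W B6 → L2 hit [D]
  8 | R B1 → L1 miss [-]
  9 | R B6 → L2 hit [D]
  10 | R B7 → L3 miss wb→B11 [-]
  11 | W B7 → L3 hit [D]
  12 | R B7 → L3 hit [D]
  13 | W B4 → L0 miss wb→B8 [D]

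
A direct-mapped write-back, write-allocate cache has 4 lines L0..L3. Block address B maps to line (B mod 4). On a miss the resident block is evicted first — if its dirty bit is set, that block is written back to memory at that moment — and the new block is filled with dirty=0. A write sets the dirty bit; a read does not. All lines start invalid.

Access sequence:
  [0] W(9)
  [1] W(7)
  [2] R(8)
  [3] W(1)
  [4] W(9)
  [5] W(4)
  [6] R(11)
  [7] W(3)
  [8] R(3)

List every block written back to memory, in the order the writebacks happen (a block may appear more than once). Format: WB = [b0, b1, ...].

WB = [9, 1, 7]

0: W B9 -> L1 miss  d=D]
1: W B7 -> L3 miss  d=D]
2: R B8 -> L0 miss  d=-]
3: W B1 -> L1 miss wb->B9  d=D]
4: W B9 -> L1 miss wb->B1  d=D]
5: W B4 -> L0 miss  d=D]
6: R B11 -> L3 miss wb->B7  d=-]
7: W B3 -> L3 miss  d=D]
8: R B3 -> L3 hit  d=D]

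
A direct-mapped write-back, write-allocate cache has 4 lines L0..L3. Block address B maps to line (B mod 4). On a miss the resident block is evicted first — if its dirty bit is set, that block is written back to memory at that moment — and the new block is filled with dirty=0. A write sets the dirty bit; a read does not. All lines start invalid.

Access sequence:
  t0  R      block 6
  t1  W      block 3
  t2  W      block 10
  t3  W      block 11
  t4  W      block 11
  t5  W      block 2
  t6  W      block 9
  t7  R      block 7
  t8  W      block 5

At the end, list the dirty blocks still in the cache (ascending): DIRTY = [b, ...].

  0 | R B6 → L2 miss [-]
  1 | W B3 → L3 miss [D]
  2 | W B10 → L2 miss [D]
  3 | W B11 → L3 miss wb→B3 [D]
  4 | W B11 → L3 hit [D]
  5 | W B2 → L2 miss wb→B10 [D]
  6 | W B9 → L1 miss [D]
  7 | R B7 → L3 miss wb→B11 [-]
  8 | W B5 → L1 miss wb→B9 [D]

DIRTY = [2, 5]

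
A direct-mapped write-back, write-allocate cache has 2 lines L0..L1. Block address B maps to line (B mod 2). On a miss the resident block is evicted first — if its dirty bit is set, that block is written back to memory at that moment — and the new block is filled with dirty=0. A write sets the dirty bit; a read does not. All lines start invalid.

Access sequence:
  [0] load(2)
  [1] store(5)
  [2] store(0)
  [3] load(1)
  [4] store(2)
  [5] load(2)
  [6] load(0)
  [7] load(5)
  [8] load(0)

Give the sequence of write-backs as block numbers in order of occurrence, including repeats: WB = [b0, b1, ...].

WB = [5, 0, 2]

  0 | R B2 → L0 miss [-]
  1 | W B5 → L1 miss [D]
  2 | W B0 → L0 miss [D]
  3 | R B1 → L1 miss wb→B5 [-]
  4 | W B2 → L0 miss wb→B0 [D]
  5 | R B2 → L0 hit [D]
  6 | R B0 → L0 miss wb→B2 [-]
  7 | R B5 → L1 miss [-]
  8 | R B0 → L0 hit [-]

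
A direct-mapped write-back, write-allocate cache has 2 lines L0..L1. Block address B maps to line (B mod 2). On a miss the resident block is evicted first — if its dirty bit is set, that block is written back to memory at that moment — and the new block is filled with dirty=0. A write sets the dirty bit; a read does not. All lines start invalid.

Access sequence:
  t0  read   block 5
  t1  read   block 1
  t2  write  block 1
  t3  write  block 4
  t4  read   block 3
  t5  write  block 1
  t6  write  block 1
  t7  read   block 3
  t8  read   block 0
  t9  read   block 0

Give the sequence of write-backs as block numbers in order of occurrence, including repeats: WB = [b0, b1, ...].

0: R B5 → L1 miss [-]
1: R B1 → L1 miss [-]
2: W B1 → L1 hit [D]
3: W B4 → L0 miss [D]
4: R B3 → L1 miss wb→B1 [-]
5: W B1 → L1 miss [D]
6: W B1 → L1 hit [D]
7: R B3 → L1 miss wb→B1 [-]
8: R B0 → L0 miss wb→B4 [-]
9: R B0 → L0 hit [-]

WB = [1, 1, 4]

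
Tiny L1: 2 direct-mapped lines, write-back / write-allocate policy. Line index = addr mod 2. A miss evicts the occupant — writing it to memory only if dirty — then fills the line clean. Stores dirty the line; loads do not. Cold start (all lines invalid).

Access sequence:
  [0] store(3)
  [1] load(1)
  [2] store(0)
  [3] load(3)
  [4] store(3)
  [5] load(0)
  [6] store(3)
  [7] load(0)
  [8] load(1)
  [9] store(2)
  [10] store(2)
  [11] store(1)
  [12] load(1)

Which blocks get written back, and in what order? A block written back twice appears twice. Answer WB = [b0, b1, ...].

  0 | W B3 → L1 miss [D]
  1 | R B1 → L1 miss wb→B3 [-]
  2 | W B0 → L0 miss [D]
  3 | R B3 → L1 miss [-]
  4 | W B3 → L1 hit [D]
  5 | R B0 → L0 hit [D]
  6 | W B3 → L1 hit [D]
  7 | R B0 → L0 hit [D]
  8 | R B1 → L1 miss wb→B3 [-]
  9 | W B2 → L0 miss wb→B0 [D]
  10 | W B2 → L0 hit [D]
  11 | W B1 → L1 hit [D]
  12 | R B1 → L1 hit [D]

WB = [3, 3, 0]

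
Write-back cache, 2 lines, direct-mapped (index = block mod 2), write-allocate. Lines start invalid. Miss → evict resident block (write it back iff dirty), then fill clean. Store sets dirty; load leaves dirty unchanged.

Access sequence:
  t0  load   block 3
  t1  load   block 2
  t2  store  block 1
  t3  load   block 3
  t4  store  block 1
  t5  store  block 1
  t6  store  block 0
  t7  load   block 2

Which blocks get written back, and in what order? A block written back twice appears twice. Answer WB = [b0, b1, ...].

  0 | R B3 → L1 miss [-]
  1 | R B2 → L0 miss [-]
  2 | W B1 → L1 miss [D]
  3 | R B3 → L1 miss wb→B1 [-]
  4 | W B1 → L1 miss [D]
  5 | W B1 → L1 hit [D]
  6 | W B0 → L0 miss [D]
  7 | R B2 → L0 miss wb→B0 [-]

WB = [1, 0]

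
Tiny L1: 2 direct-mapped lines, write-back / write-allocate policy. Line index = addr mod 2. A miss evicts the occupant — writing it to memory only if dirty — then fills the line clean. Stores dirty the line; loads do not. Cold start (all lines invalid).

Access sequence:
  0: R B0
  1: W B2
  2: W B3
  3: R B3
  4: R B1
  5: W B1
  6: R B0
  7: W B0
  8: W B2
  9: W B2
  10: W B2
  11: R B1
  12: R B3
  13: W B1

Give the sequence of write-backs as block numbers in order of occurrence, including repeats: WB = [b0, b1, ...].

WB = [3, 2, 0, 1]

0: R B0 -> L0 miss  d=-]
1: W B2 -> L0 miss  d=D]
2: W B3 -> L1 miss  d=D]
3: R B3 -> L1 hit  d=D]
4: R B1 -> L1 miss wb->B3  d=-]
5: W B1 -> L1 hit  d=D]
6: R B0 -> L0 miss wb->B2  d=-]
7: W B0 -> L0 hit  d=D]
8: W B2 -> L0 miss wb->B0  d=D]
9: W B2 -> L0 hit  d=D]
10: W B2 -> L0 hit  d=D]
11: R B1 -> L1 hit  d=D]
12: R B3 -> L1 miss wb->B1  d=-]
13: W B1 -> L1 miss  d=D]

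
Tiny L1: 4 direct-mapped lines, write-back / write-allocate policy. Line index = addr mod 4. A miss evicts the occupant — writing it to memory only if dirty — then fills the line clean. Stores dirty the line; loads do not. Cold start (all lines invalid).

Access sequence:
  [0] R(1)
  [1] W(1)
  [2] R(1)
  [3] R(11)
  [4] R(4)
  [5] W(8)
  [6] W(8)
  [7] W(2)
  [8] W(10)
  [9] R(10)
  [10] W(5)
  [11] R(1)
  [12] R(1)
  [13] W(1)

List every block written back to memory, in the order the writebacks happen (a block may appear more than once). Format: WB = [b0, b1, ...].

WB = [2, 1, 5]

0: R B1 -> L1 miss  d=-]
1: W B1 -> L1 hit  d=D]
2: R B1 -> L1 hit  d=D]
3: R B11 -> L3 miss  d=-]
4: R B4 -> L0 miss  d=-]
5: W B8 -> L0 miss  d=D]
6: W B8 -> L0 hit  d=D]
7: W B2 -> L2 miss  d=D]
8: W B10 -> L2 miss wb->B2  d=D]
9: R B10 -> L2 hit  d=D]
10: W B5 -> L1 miss wb->B1  d=D]
11: R B1 -> L1 miss wb->B5  d=-]
12: R B1 -> L1 hit  d=-]
13: W B1 -> L1 hit  d=D]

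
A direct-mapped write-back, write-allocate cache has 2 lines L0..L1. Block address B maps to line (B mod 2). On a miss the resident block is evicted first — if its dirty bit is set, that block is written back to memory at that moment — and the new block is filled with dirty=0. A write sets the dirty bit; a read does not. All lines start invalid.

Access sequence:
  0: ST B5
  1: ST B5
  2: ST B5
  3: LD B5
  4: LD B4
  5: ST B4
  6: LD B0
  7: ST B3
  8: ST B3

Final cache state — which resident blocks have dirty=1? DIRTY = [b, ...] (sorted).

DIRTY = [3]

  0 | W B5 → L1 miss [D]
  1 | W B5 → L1 hit [D]
  2 | W B5 → L1 hit [D]
  3 | R B5 → L1 hit [D]
  4 | R B4 → L0 miss [-]
  5 | W B4 → L0 hit [D]
  6 | R B0 → L0 miss wb→B4 [-]
  7 | W B3 → L1 miss wb→B5 [D]
  8 | W B3 → L1 hit [D]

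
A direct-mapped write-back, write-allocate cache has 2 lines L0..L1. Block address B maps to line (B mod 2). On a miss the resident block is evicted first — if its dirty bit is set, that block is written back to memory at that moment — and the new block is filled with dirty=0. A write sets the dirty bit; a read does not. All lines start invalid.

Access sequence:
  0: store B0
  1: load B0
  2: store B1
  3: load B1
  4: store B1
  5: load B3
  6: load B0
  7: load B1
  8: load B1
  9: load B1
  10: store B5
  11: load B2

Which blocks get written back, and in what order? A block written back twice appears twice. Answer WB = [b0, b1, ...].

0: W B0 → L0 miss [D]
1: R B0 → L0 hit [D]
2: W B1 → L1 miss [D]
3: R B1 → L1 hit [D]
4: W B1 → L1 hit [D]
5: R B3 → L1 miss wb→B1 [-]
6: R B0 → L0 hit [D]
7: R B1 → L1 miss [-]
8: R B1 → L1 hit [-]
9: R B1 → L1 hit [-]
10: W B5 → L1 miss [D]
11: R B2 → L0 miss wb→B0 [-]

WB = [1, 0]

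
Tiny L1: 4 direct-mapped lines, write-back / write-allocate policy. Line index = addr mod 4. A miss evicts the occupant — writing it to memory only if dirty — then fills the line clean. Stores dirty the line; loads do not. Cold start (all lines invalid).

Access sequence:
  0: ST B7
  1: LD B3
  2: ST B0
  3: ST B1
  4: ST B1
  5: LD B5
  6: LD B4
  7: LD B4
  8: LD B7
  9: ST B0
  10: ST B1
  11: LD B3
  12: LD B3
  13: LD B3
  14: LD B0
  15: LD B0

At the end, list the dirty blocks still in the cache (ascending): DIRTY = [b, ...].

DIRTY = [0, 1]

0: W B7 → L3 miss [D]
1: R B3 → L3 miss wb→B7 [-]
2: W B0 → L0 miss [D]
3: W B1 → L1 miss [D]
4: W B1 → L1 hit [D]
5: R B5 → L1 miss wb→B1 [-]
6: R B4 → L0 miss wb→B0 [-]
7: R B4 → L0 hit [-]
8: R B7 → L3 miss [-]
9: W B0 → L0 miss [D]
10: W B1 → L1 miss [D]
11: R B3 → L3 miss [-]
12: R B3 → L3 hit [-]
13: R B3 → L3 hit [-]
14: R B0 → L0 hit [D]
15: R B0 → L0 hit [D]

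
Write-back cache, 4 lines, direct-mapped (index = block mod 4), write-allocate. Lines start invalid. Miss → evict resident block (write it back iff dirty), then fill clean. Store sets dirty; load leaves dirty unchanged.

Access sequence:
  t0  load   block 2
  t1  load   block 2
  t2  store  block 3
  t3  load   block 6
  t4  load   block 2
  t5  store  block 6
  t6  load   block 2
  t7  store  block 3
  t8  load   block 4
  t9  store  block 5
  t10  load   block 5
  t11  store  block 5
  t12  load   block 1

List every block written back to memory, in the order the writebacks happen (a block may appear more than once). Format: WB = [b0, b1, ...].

0: R B2 → L2 miss [-]
1: R B2 → L2 hit [-]
2: W B3 → L3 miss [D]
3: R B6 → L2 miss [-]
4: R B2 → L2 miss [-]
5: W B6 → L2 miss [D]
6: R B2 → L2 miss wb→B6 [-]
7: W B3 → L3 hit [D]
8: R B4 → L0 miss [-]
9: W B5 → L1 miss [D]
10: R B5 → L1 hit [D]
11: W B5 → L1 hit [D]
12: R B1 → L1 miss wb→B5 [-]

WB = [6, 5]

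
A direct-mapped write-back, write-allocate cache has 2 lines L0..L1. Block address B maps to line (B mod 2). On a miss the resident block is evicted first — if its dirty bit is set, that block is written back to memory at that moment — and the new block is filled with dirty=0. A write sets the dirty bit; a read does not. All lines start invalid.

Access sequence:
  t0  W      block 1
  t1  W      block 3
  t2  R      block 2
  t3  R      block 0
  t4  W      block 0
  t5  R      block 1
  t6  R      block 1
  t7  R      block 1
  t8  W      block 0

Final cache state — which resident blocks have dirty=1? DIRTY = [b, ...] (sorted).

  0 | W B1 → L1 miss [D]
  1 | W B3 → L1 miss wb→B1 [D]
  2 | R B2 → L0 miss [-]
  3 | R B0 → L0 miss [-]
  4 | W B0 → L0 hit [D]
  5 | R B1 → L1 miss wb→B3 [-]
  6 | R B1 → L1 hit [-]
  7 | R B1 → L1 hit [-]
  8 | W B0 → L0 hit [D]

DIRTY = [0]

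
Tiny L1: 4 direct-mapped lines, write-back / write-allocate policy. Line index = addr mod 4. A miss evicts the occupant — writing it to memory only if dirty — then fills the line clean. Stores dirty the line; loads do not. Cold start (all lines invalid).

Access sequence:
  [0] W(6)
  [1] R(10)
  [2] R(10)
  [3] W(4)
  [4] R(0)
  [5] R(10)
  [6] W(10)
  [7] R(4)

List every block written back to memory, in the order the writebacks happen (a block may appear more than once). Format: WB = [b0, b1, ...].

WB = [6, 4]

  0 | W B6 → L2 miss [D]
  1 | R B10 → L2 miss wb→B6 [-]
  2 | R B10 → L2 hit [-]
  3 | W B4 → L0 miss [D]
  4 | R B0 → L0 miss wb→B4 [-]
  5 | R B10 → L2 hit [-]
  6 | W B10 → L2 hit [D]
  7 | R B4 → L0 miss [-]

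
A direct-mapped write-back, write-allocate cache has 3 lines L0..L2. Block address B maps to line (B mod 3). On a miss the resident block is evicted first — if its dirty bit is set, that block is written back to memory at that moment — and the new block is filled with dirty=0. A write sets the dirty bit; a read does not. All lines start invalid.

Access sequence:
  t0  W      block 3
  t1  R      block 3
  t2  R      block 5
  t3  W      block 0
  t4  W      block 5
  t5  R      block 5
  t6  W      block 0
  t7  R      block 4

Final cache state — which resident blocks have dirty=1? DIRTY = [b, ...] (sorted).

0: W B3 -> L0 miss  d=D]
1: R B3 -> L0 hit  d=D]
2: R B5 -> L2 miss  d=-]
3: W B0 -> L0 miss wb->B3  d=D]
4: W B5 -> L2 hit  d=D]
5: R B5 -> L2 hit  d=D]
6: W B0 -> L0 hit  d=D]
7: R B4 -> L1 miss  d=-]

DIRTY = [0, 5]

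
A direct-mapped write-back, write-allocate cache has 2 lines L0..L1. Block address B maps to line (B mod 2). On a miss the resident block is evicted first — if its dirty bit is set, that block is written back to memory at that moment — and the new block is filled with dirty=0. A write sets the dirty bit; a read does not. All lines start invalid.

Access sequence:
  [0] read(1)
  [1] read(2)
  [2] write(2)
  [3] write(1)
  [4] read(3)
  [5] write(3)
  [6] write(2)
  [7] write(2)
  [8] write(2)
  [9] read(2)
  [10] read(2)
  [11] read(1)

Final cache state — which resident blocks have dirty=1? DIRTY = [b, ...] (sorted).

0: R B1 → L1 miss [-]
1: R B2 → L0 miss [-]
2: W B2 → L0 hit [D]
3: W B1 → L1 hit [D]
4: R B3 → L1 miss wb→B1 [-]
5: W B3 → L1 hit [D]
6: W B2 → L0 hit [D]
7: W B2 → L0 hit [D]
8: W B2 → L0 hit [D]
9: R B2 → L0 hit [D]
10: R B2 → L0 hit [D]
11: R B1 → L1 miss wb→B3 [-]

DIRTY = [2]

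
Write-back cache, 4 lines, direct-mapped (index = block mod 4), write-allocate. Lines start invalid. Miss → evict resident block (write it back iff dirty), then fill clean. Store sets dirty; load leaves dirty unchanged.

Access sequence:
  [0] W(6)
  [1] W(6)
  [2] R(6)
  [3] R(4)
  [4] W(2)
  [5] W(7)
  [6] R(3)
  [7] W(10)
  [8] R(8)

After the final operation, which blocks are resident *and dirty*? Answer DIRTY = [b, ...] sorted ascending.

0: W B6 -> L2 miss  d=D]
1: W B6 -> L2 hit  d=D]
2: R B6 -> L2 hit  d=D]
3: R B4 -> L0 miss  d=-]
4: W B2 -> L2 miss wb->B6  d=D]
5: W B7 -> L3 miss  d=D]
6: R B3 -> L3 miss wb->B7  d=-]
7: W B10 -> L2 miss wb->B2  d=D]
8: R B8 -> L0 miss  d=-]

DIRTY = [10]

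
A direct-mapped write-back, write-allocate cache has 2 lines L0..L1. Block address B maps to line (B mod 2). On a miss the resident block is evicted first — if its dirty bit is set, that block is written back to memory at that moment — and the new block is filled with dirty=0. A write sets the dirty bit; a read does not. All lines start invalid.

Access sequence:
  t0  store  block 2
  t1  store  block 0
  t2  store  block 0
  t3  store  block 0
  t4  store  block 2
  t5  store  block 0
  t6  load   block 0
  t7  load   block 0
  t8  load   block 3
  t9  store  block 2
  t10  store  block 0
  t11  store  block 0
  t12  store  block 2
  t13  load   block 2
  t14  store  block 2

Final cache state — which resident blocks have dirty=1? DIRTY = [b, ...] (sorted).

0: W B2 -> L0 miss  d=D]
1: W B0 -> L0 miss wb->B2  d=D]
2: W B0 -> L0 hit  d=D]
3: W B0 -> L0 hit  d=D]
4: W B2 -> L0 miss wb->B0  d=D]
5: W B0 -> L0 miss wb->B2  d=D]
6: R B0 -> L0 hit  d=D]
7: R B0 -> L0 hit  d=D]
8: R B3 -> L1 miss  d=-]
9: W B2 -> L0 miss wb->B0  d=D]
10: W B0 -> L0 miss wb->B2  d=D]
11: W B0 -> L0 hit  d=D]
12: W B2 -> L0 miss wb->B0  d=D]
13: R B2 -> L0 hit  d=D]
14: W B2 -> L0 hit  d=D]

DIRTY = [2]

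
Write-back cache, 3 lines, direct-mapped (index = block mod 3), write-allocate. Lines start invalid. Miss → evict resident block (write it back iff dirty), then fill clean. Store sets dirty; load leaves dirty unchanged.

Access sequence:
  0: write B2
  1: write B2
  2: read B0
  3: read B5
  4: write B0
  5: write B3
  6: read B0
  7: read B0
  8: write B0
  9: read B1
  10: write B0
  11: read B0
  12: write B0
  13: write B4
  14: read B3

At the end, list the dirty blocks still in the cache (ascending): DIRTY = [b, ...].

DIRTY = [4]

0: W B2 -> L2 miss  d=D]
1: W B2 -> L2 hit  d=D]
2: R B0 -> L0 miss  d=-]
3: R B5 -> L2 miss wb->B2  d=-]
4: W B0 -> L0 hit  d=D]
5: W B3 -> L0 miss wb->B0  d=D]
6: R B0 -> L0 miss wb->B3  d=-]
7: R B0 -> L0 hit  d=-]
8: W B0 -> L0 hit  d=D]
9: R B1 -> L1 miss  d=-]
10: W B0 -> L0 hit  d=D]
11: R B0 -> L0 hit  d=D]
12: W B0 -> L0 hit  d=D]
13: W B4 -> L1 miss  d=D]
14: R B3 -> L0 miss wb->B0  d=-]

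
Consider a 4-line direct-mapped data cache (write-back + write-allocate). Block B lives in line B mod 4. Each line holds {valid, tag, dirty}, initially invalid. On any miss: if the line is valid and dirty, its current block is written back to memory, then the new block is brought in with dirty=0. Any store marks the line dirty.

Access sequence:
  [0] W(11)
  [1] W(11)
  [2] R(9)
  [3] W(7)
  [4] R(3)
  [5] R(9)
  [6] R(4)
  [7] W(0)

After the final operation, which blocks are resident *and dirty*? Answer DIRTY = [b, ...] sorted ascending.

0: W B11 -> L3 miss  d=D]
1: W B11 -> L3 hit  d=D]
2: R B9 -> L1 miss  d=-]
3: W B7 -> L3 miss wb->B11  d=D]
4: R B3 -> L3 miss wb->B7  d=-]
5: R B9 -> L1 hit  d=-]
6: R B4 -> L0 miss  d=-]
7: W B0 -> L0 miss  d=D]

DIRTY = [0]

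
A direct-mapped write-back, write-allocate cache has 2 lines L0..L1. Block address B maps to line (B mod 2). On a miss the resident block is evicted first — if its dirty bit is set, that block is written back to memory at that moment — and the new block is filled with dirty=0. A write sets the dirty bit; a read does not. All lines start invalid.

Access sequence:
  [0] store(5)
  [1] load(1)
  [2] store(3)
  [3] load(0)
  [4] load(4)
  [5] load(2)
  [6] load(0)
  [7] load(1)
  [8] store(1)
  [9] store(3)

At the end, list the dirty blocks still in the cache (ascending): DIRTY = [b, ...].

DIRTY = [3]

0: W B5 → L1 miss [D]
1: R B1 → L1 miss wb→B5 [-]
2: W B3 → L1 miss [D]
3: R B0 → L0 miss [-]
4: R B4 → L0 miss [-]
5: R B2 → L0 miss [-]
6: R B0 → L0 miss [-]
7: R B1 → L1 miss wb→B3 [-]
8: W B1 → L1 hit [D]
9: W B3 → L1 miss wb→B1 [D]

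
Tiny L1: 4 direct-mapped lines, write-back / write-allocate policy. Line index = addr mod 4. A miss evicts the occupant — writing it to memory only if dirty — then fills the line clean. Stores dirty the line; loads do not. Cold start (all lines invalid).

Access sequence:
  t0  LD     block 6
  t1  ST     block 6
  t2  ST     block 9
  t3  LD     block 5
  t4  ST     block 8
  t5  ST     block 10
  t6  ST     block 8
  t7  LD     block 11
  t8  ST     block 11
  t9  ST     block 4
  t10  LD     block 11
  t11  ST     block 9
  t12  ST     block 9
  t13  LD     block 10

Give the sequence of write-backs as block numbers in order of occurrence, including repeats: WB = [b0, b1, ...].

WB = [9, 6, 8]

0: R B6 -> L2 miss  d=-]
1: W B6 -> L2 hit  d=D]
2: W B9 -> L1 miss  d=D]
3: R B5 -> L1 miss wb->B9  d=-]
4: W B8 -> L0 miss  d=D]
5: W B10 -> L2 miss wb->B6  d=D]
6: W B8 -> L0 hit  d=D]
7: R B11 -> L3 miss  d=-]
8: W B11 -> L3 hit  d=D]
9: W B4 -> L0 miss wb->B8  d=D]
10: R B11 -> L3 hit  d=D]
11: W B9 -> L1 miss  d=D]
12: W B9 -> L1 hit  d=D]
13: R B10 -> L2 hit  d=D]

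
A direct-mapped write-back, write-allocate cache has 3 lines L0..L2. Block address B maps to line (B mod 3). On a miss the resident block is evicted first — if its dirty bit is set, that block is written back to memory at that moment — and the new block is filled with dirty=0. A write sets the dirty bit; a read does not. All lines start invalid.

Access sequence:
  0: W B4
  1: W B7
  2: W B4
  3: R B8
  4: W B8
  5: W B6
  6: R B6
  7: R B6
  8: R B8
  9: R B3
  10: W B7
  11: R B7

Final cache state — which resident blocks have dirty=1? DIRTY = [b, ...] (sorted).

0: W B4 → L1 miss [D]
1: W B7 → L1 miss wb→B4 [D]
2: W B4 → L1 miss wb→B7 [D]
3: R B8 → L2 miss [-]
4: W B8 → L2 hit [D]
5: W B6 → L0 miss [D]
6: R B6 → L0 hit [D]
7: R B6 → L0 hit [D]
8: R B8 → L2 hit [D]
9: R B3 → L0 miss wb→B6 [-]
10: W B7 → L1 miss wb→B4 [D]
11: R B7 → L1 hit [D]

DIRTY = [7, 8]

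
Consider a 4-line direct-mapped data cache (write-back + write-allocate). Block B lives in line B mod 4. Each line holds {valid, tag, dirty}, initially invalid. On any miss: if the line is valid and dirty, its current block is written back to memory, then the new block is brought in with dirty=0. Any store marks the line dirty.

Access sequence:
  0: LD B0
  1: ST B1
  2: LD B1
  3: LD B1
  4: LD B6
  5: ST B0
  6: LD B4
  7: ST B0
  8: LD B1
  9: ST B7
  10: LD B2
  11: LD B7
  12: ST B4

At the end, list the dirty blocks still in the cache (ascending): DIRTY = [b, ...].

DIRTY = [1, 4, 7]

  0 | R B0 → L0 miss [-]
  1 | W B1 → L1 miss [D]
  2 | R B1 → L1 hit [D]
  3 | R B1 → L1 hit [D]
  4 | R B6 → L2 miss [-]
  5 | W B0 → L0 hit [D]
  6 | R B4 → L0 miss wb→B0 [-]
  7 | W B0 → L0 miss [D]
  8 | R B1 → L1 hit [D]
  9 | W B7 → L3 miss [D]
  10 | R B2 → L2 miss [-]
  11 | R B7 → L3 hit [D]
  12 | W B4 → L0 miss wb→B0 [D]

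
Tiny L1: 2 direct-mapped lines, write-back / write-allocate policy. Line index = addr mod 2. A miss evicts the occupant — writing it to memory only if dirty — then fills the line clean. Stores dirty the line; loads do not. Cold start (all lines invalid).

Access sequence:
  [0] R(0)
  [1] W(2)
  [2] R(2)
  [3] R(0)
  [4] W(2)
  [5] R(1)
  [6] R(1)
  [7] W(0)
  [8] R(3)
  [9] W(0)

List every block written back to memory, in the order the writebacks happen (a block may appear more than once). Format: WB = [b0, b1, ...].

0: R B0 → L0 miss [-]
1: W B2 → L0 miss [D]
2: R B2 → L0 hit [D]
3: R B0 → L0 miss wb→B2 [-]
4: W B2 → L0 miss [D]
5: R B1 → L1 miss [-]
6: R B1 → L1 hit [-]
7: W B0 → L0 miss wb→B2 [D]
8: R B3 → L1 miss [-]
9: W B0 → L0 hit [D]

WB = [2, 2]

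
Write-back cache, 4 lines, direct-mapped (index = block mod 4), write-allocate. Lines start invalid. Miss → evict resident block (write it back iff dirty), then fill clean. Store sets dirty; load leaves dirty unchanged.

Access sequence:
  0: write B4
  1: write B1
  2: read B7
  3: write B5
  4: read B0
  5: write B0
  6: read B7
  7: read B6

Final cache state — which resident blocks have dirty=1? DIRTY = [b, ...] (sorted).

0: W B4 → L0 miss [D]
1: W B1 → L1 miss [D]
2: R B7 → L3 miss [-]
3: W B5 → L1 miss wb→B1 [D]
4: R B0 → L0 miss wb→B4 [-]
5: W B0 → L0 hit [D]
6: R B7 → L3 hit [-]
7: R B6 → L2 miss [-]

DIRTY = [0, 5]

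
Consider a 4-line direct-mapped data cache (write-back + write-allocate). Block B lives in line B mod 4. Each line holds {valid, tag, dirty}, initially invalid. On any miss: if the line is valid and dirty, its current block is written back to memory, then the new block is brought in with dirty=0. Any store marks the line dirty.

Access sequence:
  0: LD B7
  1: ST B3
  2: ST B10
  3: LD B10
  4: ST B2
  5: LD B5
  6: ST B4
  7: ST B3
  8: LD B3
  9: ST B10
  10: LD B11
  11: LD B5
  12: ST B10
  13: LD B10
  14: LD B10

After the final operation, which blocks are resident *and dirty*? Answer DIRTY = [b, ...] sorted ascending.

0: R B7 → L3 miss [-]
1: W B3 → L3 miss [D]
2: W B10 → L2 miss [D]
3: R B10 → L2 hit [D]
4: W B2 → L2 miss wb→B10 [D]
5: R B5 → L1 miss [-]
6: W B4 → L0 miss [D]
7: W B3 → L3 hit [D]
8: R B3 → L3 hit [D]
9: W B10 → L2 miss wb→B2 [D]
10: R B11 → L3 miss wb→B3 [-]
11: R B5 → L1 hit [-]
12: W B10 → L2 hit [D]
13: R B10 → L2 hit [D]
14: R B10 → L2 hit [D]

DIRTY = [4, 10]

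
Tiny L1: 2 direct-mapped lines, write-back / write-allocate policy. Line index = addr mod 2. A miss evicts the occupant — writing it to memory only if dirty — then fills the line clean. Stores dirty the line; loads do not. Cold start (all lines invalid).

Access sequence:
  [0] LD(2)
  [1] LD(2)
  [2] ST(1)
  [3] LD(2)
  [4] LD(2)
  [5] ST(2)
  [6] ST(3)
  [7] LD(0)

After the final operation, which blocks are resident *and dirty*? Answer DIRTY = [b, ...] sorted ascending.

DIRTY = [3]

0: R B2 → L0 miss [-]
1: R B2 → L0 hit [-]
2: W B1 → L1 miss [D]
3: R B2 → L0 hit [-]
4: R B2 → L0 hit [-]
5: W B2 → L0 hit [D]
6: W B3 → L1 miss wb→B1 [D]
7: R B0 → L0 miss wb→B2 [-]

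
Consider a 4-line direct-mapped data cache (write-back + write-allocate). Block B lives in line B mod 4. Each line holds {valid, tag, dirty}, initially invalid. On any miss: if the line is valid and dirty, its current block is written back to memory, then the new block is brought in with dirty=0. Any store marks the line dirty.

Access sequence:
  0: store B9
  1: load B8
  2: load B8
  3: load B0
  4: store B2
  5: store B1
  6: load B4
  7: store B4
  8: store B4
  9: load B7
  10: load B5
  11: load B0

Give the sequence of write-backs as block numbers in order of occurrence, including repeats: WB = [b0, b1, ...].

0: W B9 → L1 miss [D]
1: R B8 → L0 miss [-]
2: R B8 → L0 hit [-]
3: R B0 → L0 miss [-]
4: W B2 → L2 miss [D]
5: W B1 → L1 miss wb→B9 [D]
6: R B4 → L0 miss [-]
7: W B4 → L0 hit [D]
8: W B4 → L0 hit [D]
9: R B7 → L3 miss [-]
10: R B5 → L1 miss wb→B1 [-]
11: R B0 → L0 miss wb→B4 [-]

WB = [9, 1, 4]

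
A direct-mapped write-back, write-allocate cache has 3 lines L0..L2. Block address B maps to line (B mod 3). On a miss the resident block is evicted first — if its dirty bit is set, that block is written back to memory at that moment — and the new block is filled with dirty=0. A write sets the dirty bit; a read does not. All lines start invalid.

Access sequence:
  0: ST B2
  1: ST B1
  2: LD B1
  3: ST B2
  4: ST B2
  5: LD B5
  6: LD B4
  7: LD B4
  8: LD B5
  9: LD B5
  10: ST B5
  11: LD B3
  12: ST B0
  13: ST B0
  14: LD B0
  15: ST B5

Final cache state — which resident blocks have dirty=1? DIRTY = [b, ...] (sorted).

DIRTY = [0, 5]

0: W B2 → L2 miss [D]
1: W B1 → L1 miss [D]
2: R B1 → L1 hit [D]
3: W B2 → L2 hit [D]
4: W B2 → L2 hit [D]
5: R B5 → L2 miss wb→B2 [-]
6: R B4 → L1 miss wb→B1 [-]
7: R B4 → L1 hit [-]
8: R B5 → L2 hit [-]
9: R B5 → L2 hit [-]
10: W B5 → L2 hit [D]
11: R B3 → L0 miss [-]
12: W B0 → L0 miss [D]
13: W B0 → L0 hit [D]
14: R B0 → L0 hit [D]
15: W B5 → L2 hit [D]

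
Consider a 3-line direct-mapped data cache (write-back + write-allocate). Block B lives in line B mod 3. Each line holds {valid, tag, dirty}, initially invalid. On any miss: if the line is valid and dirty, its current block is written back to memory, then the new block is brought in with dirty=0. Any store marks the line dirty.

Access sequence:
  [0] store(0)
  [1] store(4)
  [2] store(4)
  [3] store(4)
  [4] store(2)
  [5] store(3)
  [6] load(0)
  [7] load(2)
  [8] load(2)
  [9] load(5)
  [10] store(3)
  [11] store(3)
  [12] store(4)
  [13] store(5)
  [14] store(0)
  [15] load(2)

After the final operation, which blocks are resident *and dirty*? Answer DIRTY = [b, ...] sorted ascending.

  0 | W B0 → L0 miss [D]
  1 | W B4 → L1 miss [D]
  2 | W B4 → L1 hit [D]
  3 | W B4 → L1 hit [D]
  4 | W B2 → L2 miss [D]
  5 | W B3 → L0 miss wb→B0 [D]
  6 | R B0 → L0 miss wb→B3 [-]
  7 | R B2 → L2 hit [D]
  8 | R B2 → L2 hit [D]
  9 | R B5 → L2 miss wb→B2 [-]
  10 | W B3 → L0 miss [D]
  11 | W B3 → L0 hit [D]
  12 | W B4 → L1 hit [D]
  13 | W B5 → L2 hit [D]
  14 | W B0 → L0 miss wb→B3 [D]
  15 | R B2 → L2 miss wb→B5 [-]

DIRTY = [0, 4]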